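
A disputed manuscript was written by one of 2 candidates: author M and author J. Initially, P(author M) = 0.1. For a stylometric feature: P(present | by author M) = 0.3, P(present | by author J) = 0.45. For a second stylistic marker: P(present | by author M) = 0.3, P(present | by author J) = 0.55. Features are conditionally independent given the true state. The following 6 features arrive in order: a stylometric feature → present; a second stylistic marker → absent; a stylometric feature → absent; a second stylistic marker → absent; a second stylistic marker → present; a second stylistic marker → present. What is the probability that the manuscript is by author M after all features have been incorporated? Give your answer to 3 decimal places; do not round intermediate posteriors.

Apply Bayes' rule sequentially, carrying P(author M) forward.
After a stylometric feature='present': P(author M) = 0.3·0.1000 / (0.3·0.1000 + 0.45·0.9000) ≈ 0.0690
After a second stylistic marker='absent': P(author M) = 0.7·0.0690 / (0.7·0.0690 + 0.45·0.9310) ≈ 0.1033
After a stylometric feature='absent': P(author M) = 0.7·0.1033 / (0.7·0.1033 + 0.55·0.8967) ≈ 0.1279
After a second stylistic marker='absent': P(author M) = 0.7·0.1279 / (0.7·0.1279 + 0.45·0.8721) ≈ 0.1858
After a second stylistic marker='present': P(author M) = 0.3·0.1858 / (0.3·0.1858 + 0.55·0.8142) ≈ 0.1107
After a second stylistic marker='present': P(author M) = 0.3·0.1107 / (0.3·0.1107 + 0.55·0.8893) ≈ 0.0636

0.064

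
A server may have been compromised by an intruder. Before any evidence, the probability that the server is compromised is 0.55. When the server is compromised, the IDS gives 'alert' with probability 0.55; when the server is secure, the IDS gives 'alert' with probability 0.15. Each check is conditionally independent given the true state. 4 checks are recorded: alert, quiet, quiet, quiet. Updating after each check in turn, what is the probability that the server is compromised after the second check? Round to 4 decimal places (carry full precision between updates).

0.7035

After 'alert': P(compromised) = 0.55·0.5500 / (0.55·0.5500 + 0.15·0.4500) ≈ 0.8176
After 'quiet': P(compromised) = 0.45·0.8176 / (0.45·0.8176 + 0.85·0.1824) ≈ 0.7035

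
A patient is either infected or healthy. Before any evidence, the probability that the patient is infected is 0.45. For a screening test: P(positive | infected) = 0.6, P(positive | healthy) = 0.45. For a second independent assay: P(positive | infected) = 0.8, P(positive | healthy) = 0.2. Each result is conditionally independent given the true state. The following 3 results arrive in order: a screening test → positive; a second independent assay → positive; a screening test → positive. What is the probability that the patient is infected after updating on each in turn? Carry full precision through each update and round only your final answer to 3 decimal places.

0.853

After a screening test='positive': P(infected) = 0.6·0.4500 / (0.6·0.4500 + 0.45·0.5500) ≈ 0.5217
After a second independent assay='positive': P(infected) = 0.8·0.5217 / (0.8·0.5217 + 0.2·0.4783) ≈ 0.8136
After a screening test='positive': P(infected) = 0.6·0.8136 / (0.6·0.8136 + 0.45·0.1864) ≈ 0.8533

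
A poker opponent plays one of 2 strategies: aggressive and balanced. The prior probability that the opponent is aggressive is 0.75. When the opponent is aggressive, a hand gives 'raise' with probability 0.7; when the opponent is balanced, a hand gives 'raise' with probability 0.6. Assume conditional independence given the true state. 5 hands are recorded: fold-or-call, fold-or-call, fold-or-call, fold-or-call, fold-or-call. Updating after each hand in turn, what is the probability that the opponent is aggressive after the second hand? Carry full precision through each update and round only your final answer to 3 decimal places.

After 'fold-or-call': P(aggressive) = 0.3·0.7500 / (0.3·0.7500 + 0.4·0.2500) ≈ 0.6923
After 'fold-or-call': P(aggressive) = 0.3·0.6923 / (0.3·0.6923 + 0.4·0.3077) ≈ 0.6279

0.628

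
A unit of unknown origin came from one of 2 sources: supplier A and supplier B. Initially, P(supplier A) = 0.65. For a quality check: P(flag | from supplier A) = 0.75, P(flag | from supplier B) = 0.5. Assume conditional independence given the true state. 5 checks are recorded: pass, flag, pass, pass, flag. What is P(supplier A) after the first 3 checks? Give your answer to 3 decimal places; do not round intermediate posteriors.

After 'pass': P(supplier A) = 0.25·0.6500 / (0.25·0.6500 + 0.5·0.3500) ≈ 0.4815
After 'flag': P(supplier A) = 0.75·0.4815 / (0.75·0.4815 + 0.5·0.5185) ≈ 0.5821
After 'pass': P(supplier A) = 0.25·0.5821 / (0.25·0.5821 + 0.5·0.4179) ≈ 0.4105

0.411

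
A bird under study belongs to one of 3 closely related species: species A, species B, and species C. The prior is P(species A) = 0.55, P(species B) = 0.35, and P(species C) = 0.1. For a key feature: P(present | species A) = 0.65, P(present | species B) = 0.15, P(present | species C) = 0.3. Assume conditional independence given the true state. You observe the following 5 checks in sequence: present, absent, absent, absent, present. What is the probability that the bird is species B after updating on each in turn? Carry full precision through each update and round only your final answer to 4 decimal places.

After 'present': normaliser = 0.65·0.5500 + 0.15·0.3500 + 0.3·0.1000; P(species A) ≈ 0.8125, P(species B) ≈ 0.1193, P(species C) ≈ 0.0682
After 'absent': normaliser = 0.35·0.8125 + 0.85·0.1193 + 0.7·0.0682; P(species A) ≈ 0.6560, P(species B) ≈ 0.2339, P(species C) ≈ 0.1101
After 'absent': normaliser = 0.35·0.6560 + 0.85·0.2339 + 0.7·0.1101; P(species A) ≈ 0.4542, P(species B) ≈ 0.3934, P(species C) ≈ 0.1525
After 'absent': normaliser = 0.35·0.4542 + 0.85·0.3934 + 0.7·0.1525; P(species A) ≈ 0.2649, P(species B) ≈ 0.5572, P(species C) ≈ 0.1778
After 'present': normaliser = 0.65·0.2649 + 0.15·0.5572 + 0.3·0.1778; P(species A) ≈ 0.5570, P(species B) ≈ 0.2704, P(species C) ≈ 0.1726

0.2704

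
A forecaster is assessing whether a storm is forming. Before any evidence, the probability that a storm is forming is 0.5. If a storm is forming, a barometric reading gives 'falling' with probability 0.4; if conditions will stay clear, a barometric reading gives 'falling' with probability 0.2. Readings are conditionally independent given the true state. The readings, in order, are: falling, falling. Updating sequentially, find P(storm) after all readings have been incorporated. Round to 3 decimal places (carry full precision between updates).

0.800

After 'falling': P(storm) = 0.4·0.5000 / (0.4·0.5000 + 0.2·0.5000) ≈ 0.6667
After 'falling': P(storm) = 0.4·0.6667 / (0.4·0.6667 + 0.2·0.3333) ≈ 0.8000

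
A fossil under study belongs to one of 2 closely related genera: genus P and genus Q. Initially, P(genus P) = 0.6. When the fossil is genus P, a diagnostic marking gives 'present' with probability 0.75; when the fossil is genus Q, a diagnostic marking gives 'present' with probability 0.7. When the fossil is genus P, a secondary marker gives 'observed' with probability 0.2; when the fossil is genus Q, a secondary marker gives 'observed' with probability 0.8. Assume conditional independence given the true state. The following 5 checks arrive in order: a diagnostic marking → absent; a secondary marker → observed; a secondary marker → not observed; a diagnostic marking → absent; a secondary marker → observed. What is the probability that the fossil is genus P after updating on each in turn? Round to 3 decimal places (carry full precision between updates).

After a diagnostic marking='absent': P(genus P) = 0.25·0.6000 / (0.25·0.6000 + 0.3·0.4000) ≈ 0.5556
After a secondary marker='observed': P(genus P) = 0.2·0.5556 / (0.2·0.5556 + 0.8·0.4444) ≈ 0.2381
After a secondary marker='not observed': P(genus P) = 0.8·0.2381 / (0.8·0.2381 + 0.2·0.7619) ≈ 0.5556
After a diagnostic marking='absent': P(genus P) = 0.25·0.5556 / (0.25·0.5556 + 0.3·0.4444) ≈ 0.5102
After a secondary marker='observed': P(genus P) = 0.2·0.5102 / (0.2·0.5102 + 0.8·0.4898) ≈ 0.2066

0.207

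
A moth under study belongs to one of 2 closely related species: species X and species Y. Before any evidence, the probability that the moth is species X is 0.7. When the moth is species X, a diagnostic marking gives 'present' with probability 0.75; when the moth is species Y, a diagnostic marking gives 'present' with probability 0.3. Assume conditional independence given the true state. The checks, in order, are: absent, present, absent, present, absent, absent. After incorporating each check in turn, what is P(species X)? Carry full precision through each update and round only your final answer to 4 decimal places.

Each posterior becomes the prior for the next update.
After 'absent': P(species X) = 0.25·0.7000 / (0.25·0.7000 + 0.7·0.3000) ≈ 0.4545
After 'present': P(species X) = 0.75·0.4545 / (0.75·0.4545 + 0.3·0.5455) ≈ 0.6757
After 'absent': P(species X) = 0.25·0.6757 / (0.25·0.6757 + 0.7·0.3243) ≈ 0.4266
After 'present': P(species X) = 0.75·0.4266 / (0.75·0.4266 + 0.3·0.5734) ≈ 0.6504
After 'absent': P(species X) = 0.25·0.6504 / (0.25·0.6504 + 0.7·0.3496) ≈ 0.3992
After 'absent': P(species X) = 0.25·0.3992 / (0.25·0.3992 + 0.7·0.6008) ≈ 0.1918

0.1918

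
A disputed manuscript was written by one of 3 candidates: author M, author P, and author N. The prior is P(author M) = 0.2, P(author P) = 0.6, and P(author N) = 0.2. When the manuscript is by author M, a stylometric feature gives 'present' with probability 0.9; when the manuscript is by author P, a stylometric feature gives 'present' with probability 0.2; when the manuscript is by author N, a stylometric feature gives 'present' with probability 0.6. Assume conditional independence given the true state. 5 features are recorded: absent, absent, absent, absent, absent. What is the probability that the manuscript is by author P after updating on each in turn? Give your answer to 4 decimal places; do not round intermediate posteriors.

0.9897

After 'absent': normaliser = 0.1·0.2000 + 0.8·0.6000 + 0.4·0.2000; P(author M) ≈ 0.0345, P(author P) ≈ 0.8276, P(author N) ≈ 0.1379
After 'absent': normaliser = 0.1·0.0345 + 0.8·0.8276 + 0.4·0.1379; P(author M) ≈ 0.0048, P(author P) ≈ 0.9187, P(author N) ≈ 0.0766
After 'absent': normaliser = 0.1·0.0048 + 0.8·0.9187 + 0.4·0.0766; P(author M) ≈ 0.0006, P(author P) ≈ 0.9594, P(author N) ≈ 0.0400
After 'absent': normaliser = 0.1·0.0006 + 0.8·0.9594 + 0.4·0.0400; P(author M) ≈ 0.0001, P(author P) ≈ 0.9795, P(author N) ≈ 0.0204
After 'absent': normaliser = 0.1·0.0001 + 0.8·0.9795 + 0.4·0.0204; P(author M) ≈ 0.0000, P(author P) ≈ 0.9897, P(author N) ≈ 0.0103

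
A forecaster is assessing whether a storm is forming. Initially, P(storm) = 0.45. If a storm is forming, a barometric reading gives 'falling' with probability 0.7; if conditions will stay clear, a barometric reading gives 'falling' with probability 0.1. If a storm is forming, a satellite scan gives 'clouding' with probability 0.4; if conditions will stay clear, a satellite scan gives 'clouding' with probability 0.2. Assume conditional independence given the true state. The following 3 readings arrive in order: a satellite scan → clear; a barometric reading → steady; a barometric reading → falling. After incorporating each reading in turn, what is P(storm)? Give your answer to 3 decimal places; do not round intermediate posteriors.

0.589

After a satellite scan='clear': P(storm) = 0.6·0.4500 / (0.6·0.4500 + 0.8·0.5500) ≈ 0.3803
After a barometric reading='steady': P(storm) = 0.3·0.3803 / (0.3·0.3803 + 0.9·0.6197) ≈ 0.1698
After a barometric reading='falling': P(storm) = 0.7·0.1698 / (0.7·0.1698 + 0.1·0.8302) ≈ 0.5888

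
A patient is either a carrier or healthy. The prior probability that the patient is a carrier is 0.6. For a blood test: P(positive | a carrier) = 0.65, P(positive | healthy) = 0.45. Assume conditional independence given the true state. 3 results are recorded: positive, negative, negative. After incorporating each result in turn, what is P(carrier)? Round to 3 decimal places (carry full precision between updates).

After 'positive': P(carrier) = 0.65·0.6000 / (0.65·0.6000 + 0.45·0.4000) ≈ 0.6842
After 'negative': P(carrier) = 0.35·0.6842 / (0.35·0.6842 + 0.55·0.3158) ≈ 0.5796
After 'negative': P(carrier) = 0.35·0.5796 / (0.35·0.5796 + 0.55·0.4204) ≈ 0.4674

0.467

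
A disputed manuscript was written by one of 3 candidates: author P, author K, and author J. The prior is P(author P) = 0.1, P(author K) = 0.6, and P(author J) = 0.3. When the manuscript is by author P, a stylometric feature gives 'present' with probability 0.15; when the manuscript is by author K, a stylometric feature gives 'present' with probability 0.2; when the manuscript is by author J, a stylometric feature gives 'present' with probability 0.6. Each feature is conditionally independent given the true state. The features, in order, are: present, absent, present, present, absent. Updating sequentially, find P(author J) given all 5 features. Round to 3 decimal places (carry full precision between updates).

After 'present': normaliser = 0.15·0.1000 + 0.2·0.6000 + 0.6·0.3000; P(author P) ≈ 0.0476, P(author K) ≈ 0.3810, P(author J) ≈ 0.5714
After 'absent': normaliser = 0.85·0.0476 + 0.8·0.3810 + 0.4·0.5714; P(author P) ≈ 0.0705, P(author K) ≈ 0.5311, P(author J) ≈ 0.3983
After 'present': normaliser = 0.15·0.0705 + 0.2·0.5311 + 0.6·0.3983; P(author P) ≈ 0.0297, P(author K) ≈ 0.2985, P(author J) ≈ 0.6717
After 'present': normaliser = 0.15·0.0297 + 0.2·0.2985 + 0.6·0.6717; P(author P) ≈ 0.0095, P(author K) ≈ 0.1278, P(author J) ≈ 0.8627
After 'absent': normaliser = 0.85·0.0095 + 0.8·0.1278 + 0.4·0.8627; P(author P) ≈ 0.0178, P(author K) ≈ 0.2245, P(author J) ≈ 0.7577

0.758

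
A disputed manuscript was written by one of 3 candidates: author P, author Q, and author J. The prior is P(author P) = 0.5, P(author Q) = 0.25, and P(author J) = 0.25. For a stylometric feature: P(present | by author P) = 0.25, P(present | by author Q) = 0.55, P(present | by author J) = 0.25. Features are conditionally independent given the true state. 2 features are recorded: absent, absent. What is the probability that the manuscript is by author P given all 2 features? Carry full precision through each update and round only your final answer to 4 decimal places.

After 'absent': normaliser = 0.75·0.5000 + 0.45·0.2500 + 0.75·0.2500; P(author P) ≈ 0.5556, P(author Q) ≈ 0.1667, P(author J) ≈ 0.2778
After 'absent': normaliser = 0.75·0.5556 + 0.45·0.1667 + 0.75·0.2778; P(author P) ≈ 0.5952, P(author Q) ≈ 0.1071, P(author J) ≈ 0.2976

0.5952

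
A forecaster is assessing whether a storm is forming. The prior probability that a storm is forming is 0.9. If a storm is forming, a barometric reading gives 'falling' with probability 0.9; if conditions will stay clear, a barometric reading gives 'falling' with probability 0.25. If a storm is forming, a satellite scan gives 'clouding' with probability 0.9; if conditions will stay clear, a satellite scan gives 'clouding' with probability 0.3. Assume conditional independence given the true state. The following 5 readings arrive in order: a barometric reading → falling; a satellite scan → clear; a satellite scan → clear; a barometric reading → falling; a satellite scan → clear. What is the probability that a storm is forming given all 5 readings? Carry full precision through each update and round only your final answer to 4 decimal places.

After a barometric reading='falling': P(storm) = 0.9·0.9000 / (0.9·0.9000 + 0.25·0.1000) ≈ 0.9701
After a satellite scan='clear': P(storm) = 0.1·0.9701 / (0.1·0.9701 + 0.7·0.0299) ≈ 0.8223
After a satellite scan='clear': P(storm) = 0.1·0.8223 / (0.1·0.8223 + 0.7·0.1777) ≈ 0.3980
After a barometric reading='falling': P(storm) = 0.9·0.3980 / (0.9·0.3980 + 0.25·0.6020) ≈ 0.7042
After a satellite scan='clear': P(storm) = 0.1·0.7042 / (0.1·0.7042 + 0.7·0.2958) ≈ 0.2538

0.2538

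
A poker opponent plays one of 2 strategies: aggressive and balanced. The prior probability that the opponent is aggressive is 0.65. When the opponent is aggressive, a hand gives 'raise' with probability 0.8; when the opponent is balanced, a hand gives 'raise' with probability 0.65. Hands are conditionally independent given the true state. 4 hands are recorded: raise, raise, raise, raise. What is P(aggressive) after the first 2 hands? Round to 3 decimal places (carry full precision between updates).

0.738

Apply Bayes' rule sequentially, carrying P(aggressive) forward.
After 'raise': P(aggressive) = 0.8·0.6500 / (0.8·0.6500 + 0.65·0.3500) ≈ 0.6957
After 'raise': P(aggressive) = 0.8·0.6957 / (0.8·0.6957 + 0.65·0.3043) ≈ 0.7378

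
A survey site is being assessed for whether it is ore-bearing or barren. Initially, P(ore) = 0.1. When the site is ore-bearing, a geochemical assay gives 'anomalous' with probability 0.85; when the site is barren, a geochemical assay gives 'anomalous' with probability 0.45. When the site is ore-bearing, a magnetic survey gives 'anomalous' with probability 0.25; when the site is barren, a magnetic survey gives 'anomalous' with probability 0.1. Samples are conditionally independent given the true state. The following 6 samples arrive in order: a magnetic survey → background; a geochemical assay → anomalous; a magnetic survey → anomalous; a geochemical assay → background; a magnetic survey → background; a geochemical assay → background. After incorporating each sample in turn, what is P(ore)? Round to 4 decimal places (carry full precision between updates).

0.0264

After a magnetic survey='background': P(ore) = 0.75·0.1000 / (0.75·0.1000 + 0.9·0.9000) ≈ 0.0847
After a geochemical assay='anomalous': P(ore) = 0.85·0.0847 / (0.85·0.0847 + 0.45·0.9153) ≈ 0.1489
After a magnetic survey='anomalous': P(ore) = 0.25·0.1489 / (0.25·0.1489 + 0.1·0.8511) ≈ 0.3042
After a geochemical assay='background': P(ore) = 0.15·0.3042 / (0.15·0.3042 + 0.55·0.6958) ≈ 0.1065
After a magnetic survey='background': P(ore) = 0.75·0.1065 / (0.75·0.1065 + 0.9·0.8935) ≈ 0.0904
After a geochemical assay='background': P(ore) = 0.15·0.0904 / (0.15·0.0904 + 0.55·0.9096) ≈ 0.0264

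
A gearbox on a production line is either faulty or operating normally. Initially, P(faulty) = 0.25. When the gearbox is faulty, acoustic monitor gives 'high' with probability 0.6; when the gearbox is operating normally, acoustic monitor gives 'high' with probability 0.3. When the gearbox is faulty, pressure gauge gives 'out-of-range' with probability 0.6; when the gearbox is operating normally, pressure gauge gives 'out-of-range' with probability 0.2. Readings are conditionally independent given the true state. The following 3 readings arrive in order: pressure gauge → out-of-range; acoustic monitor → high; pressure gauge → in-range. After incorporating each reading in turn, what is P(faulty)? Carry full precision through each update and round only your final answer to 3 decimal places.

After pressure gauge='out-of-range': P(faulty) = 0.6·0.2500 / (0.6·0.2500 + 0.2·0.7500) ≈ 0.5000
After acoustic monitor='high': P(faulty) = 0.6·0.5000 / (0.6·0.5000 + 0.3·0.5000) ≈ 0.6667
After pressure gauge='in-range': P(faulty) = 0.4·0.6667 / (0.4·0.6667 + 0.8·0.3333) ≈ 0.5000

0.500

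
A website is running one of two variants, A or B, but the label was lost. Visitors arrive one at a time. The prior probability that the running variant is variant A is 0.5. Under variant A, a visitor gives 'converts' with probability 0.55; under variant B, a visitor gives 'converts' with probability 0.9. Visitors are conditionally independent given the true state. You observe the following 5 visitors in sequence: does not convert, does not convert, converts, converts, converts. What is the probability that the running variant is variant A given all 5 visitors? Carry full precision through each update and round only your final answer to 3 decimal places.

0.822

Each posterior becomes the prior for the next update.
After 'does not convert': P(A) = 0.45·0.5000 / (0.45·0.5000 + 0.1·0.5000) ≈ 0.8182
After 'does not convert': P(A) = 0.45·0.8182 / (0.45·0.8182 + 0.1·0.1818) ≈ 0.9529
After 'converts': P(A) = 0.55·0.9529 / (0.55·0.9529 + 0.9·0.0471) ≈ 0.9252
After 'converts': P(A) = 0.55·0.9252 / (0.55·0.9252 + 0.9·0.0748) ≈ 0.8832
After 'converts': P(A) = 0.55·0.8832 / (0.55·0.8832 + 0.9·0.1168) ≈ 0.8221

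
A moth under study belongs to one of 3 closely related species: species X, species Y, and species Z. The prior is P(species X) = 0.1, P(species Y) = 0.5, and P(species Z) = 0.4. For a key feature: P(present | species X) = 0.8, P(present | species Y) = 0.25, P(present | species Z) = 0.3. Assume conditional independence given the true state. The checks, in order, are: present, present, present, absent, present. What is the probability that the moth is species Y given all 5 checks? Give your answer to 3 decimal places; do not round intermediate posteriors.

0.123

After 'present': normaliser = 0.8·0.1000 + 0.25·0.5000 + 0.3·0.4000; P(species X) ≈ 0.2462, P(species Y) ≈ 0.3846, P(species Z) ≈ 0.3692
After 'present': normaliser = 0.8·0.2462 + 0.25·0.3846 + 0.3·0.3692; P(species X) ≈ 0.4876, P(species Y) ≈ 0.2381, P(species Z) ≈ 0.2743
After 'present': normaliser = 0.8·0.4876 + 0.25·0.2381 + 0.3·0.2743; P(species X) ≈ 0.7334, P(species Y) ≈ 0.1119, P(species Z) ≈ 0.1547
After 'absent': normaliser = 0.2·0.7334 + 0.75·0.1119 + 0.7·0.1547; P(species X) ≈ 0.4328, P(species Y) ≈ 0.2477, P(species Z) ≈ 0.3195
After 'present': normaliser = 0.8·0.4328 + 0.25·0.2477 + 0.3·0.3195; P(species X) ≈ 0.6870, P(species Y) ≈ 0.1228, P(species Z) ≈ 0.1902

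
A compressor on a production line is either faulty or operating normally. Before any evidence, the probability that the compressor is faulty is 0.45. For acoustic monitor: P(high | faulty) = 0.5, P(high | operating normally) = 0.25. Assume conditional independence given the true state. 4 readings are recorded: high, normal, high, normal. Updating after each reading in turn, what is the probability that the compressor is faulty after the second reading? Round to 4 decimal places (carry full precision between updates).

Apply Bayes' rule sequentially, carrying P(faulty) forward.
After 'high': P(faulty) = 0.5·0.4500 / (0.5·0.4500 + 0.25·0.5500) ≈ 0.6207
After 'normal': P(faulty) = 0.5·0.6207 / (0.5·0.6207 + 0.75·0.3793) ≈ 0.5217

0.5217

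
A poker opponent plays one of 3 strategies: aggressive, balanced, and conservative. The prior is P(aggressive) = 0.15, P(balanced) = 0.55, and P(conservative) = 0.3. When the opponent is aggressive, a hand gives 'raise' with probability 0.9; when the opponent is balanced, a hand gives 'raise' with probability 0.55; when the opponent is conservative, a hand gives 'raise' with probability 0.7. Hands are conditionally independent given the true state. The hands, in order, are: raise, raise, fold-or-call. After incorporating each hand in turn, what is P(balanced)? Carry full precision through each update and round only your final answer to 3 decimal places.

After 'raise': normaliser = 0.9·0.1500 + 0.55·0.5500 + 0.7·0.3000; P(aggressive) ≈ 0.2085, P(balanced) ≈ 0.4672, P(conservative) ≈ 0.3243
After 'raise': normaliser = 0.9·0.2085 + 0.55·0.4672 + 0.7·0.3243; P(aggressive) ≈ 0.2794, P(balanced) ≈ 0.3826, P(conservative) ≈ 0.3380
After 'fold-or-call': normaliser = 0.1·0.2794 + 0.45·0.3826 + 0.3·0.3380; P(aggressive) ≈ 0.0927, P(balanced) ≈ 0.5710, P(conservative) ≈ 0.3363

0.571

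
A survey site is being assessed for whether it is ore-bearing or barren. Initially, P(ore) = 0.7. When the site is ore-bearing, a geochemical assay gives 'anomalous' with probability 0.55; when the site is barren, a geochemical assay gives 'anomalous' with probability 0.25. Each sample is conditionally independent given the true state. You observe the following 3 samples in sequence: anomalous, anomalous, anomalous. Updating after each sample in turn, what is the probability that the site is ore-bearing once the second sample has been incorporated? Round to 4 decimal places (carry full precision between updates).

0.9187

After 'anomalous': P(ore) = 0.55·0.7000 / (0.55·0.7000 + 0.25·0.3000) ≈ 0.8370
After 'anomalous': P(ore) = 0.55·0.8370 / (0.55·0.8370 + 0.25·0.1630) ≈ 0.9187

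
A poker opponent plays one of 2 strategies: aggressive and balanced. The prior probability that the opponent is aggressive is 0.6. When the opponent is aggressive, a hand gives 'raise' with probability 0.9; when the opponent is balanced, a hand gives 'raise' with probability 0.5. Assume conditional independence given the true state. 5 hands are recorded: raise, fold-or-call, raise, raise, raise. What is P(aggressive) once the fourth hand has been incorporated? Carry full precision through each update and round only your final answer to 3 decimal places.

Apply Bayes' rule sequentially, carrying P(aggressive) forward.
After 'raise': P(aggressive) = 0.9·0.6000 / (0.9·0.6000 + 0.5·0.4000) ≈ 0.7297
After 'fold-or-call': P(aggressive) = 0.1·0.7297 / (0.1·0.7297 + 0.5·0.2703) ≈ 0.3506
After 'raise': P(aggressive) = 0.9·0.3506 / (0.9·0.3506 + 0.5·0.6494) ≈ 0.4929
After 'raise': P(aggressive) = 0.9·0.4929 / (0.9·0.4929 + 0.5·0.5071) ≈ 0.6363

0.636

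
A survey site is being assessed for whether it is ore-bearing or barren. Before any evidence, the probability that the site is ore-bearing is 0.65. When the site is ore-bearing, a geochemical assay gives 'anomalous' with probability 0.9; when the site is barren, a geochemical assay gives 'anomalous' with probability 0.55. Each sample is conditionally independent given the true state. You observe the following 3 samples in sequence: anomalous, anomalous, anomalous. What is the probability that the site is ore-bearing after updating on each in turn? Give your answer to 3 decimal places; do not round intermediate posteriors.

Apply Bayes' rule sequentially, carrying P(ore) forward.
After 'anomalous': P(ore) = 0.9·0.6500 / (0.9·0.6500 + 0.55·0.3500) ≈ 0.7524
After 'anomalous': P(ore) = 0.9·0.7524 / (0.9·0.7524 + 0.55·0.2476) ≈ 0.8326
After 'anomalous': P(ore) = 0.9·0.8326 / (0.9·0.8326 + 0.55·0.1674) ≈ 0.8906

0.891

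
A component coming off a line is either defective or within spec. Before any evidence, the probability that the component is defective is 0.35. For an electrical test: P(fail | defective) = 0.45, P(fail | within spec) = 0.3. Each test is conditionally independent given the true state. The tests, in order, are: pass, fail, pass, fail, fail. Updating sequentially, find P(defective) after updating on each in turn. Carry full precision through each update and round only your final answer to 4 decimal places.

0.5287

After 'pass': P(defective) = 0.55·0.3500 / (0.55·0.3500 + 0.7·0.6500) ≈ 0.2973
After 'fail': P(defective) = 0.45·0.2973 / (0.45·0.2973 + 0.3·0.7027) ≈ 0.3882
After 'pass': P(defective) = 0.55·0.3882 / (0.55·0.3882 + 0.7·0.6118) ≈ 0.3327
After 'fail': P(defective) = 0.45·0.3327 / (0.45·0.3327 + 0.3·0.6673) ≈ 0.4279
After 'fail': P(defective) = 0.45·0.4279 / (0.45·0.4279 + 0.3·0.5721) ≈ 0.5287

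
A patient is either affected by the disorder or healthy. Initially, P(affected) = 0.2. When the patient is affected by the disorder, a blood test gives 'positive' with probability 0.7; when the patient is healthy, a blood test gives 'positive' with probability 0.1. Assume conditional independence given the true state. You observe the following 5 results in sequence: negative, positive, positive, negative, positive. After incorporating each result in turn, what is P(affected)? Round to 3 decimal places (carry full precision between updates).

0.905

After 'negative': P(affected) = 0.3·0.2000 / (0.3·0.2000 + 0.9·0.8000) ≈ 0.0769
After 'positive': P(affected) = 0.7·0.0769 / (0.7·0.0769 + 0.1·0.9231) ≈ 0.3684
After 'positive': P(affected) = 0.7·0.3684 / (0.7·0.3684 + 0.1·0.6316) ≈ 0.8033
After 'negative': P(affected) = 0.3·0.8033 / (0.3·0.8033 + 0.9·0.1967) ≈ 0.5765
After 'positive': P(affected) = 0.7·0.5765 / (0.7·0.5765 + 0.1·0.4235) ≈ 0.9050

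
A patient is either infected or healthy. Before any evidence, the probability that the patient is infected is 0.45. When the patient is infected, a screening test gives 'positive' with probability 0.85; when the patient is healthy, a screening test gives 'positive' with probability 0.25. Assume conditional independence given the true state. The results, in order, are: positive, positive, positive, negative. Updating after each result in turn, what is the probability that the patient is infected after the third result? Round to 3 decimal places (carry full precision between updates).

After 'positive': P(infected) = 0.85·0.4500 / (0.85·0.4500 + 0.25·0.5500) ≈ 0.7356
After 'positive': P(infected) = 0.85·0.7356 / (0.85·0.7356 + 0.25·0.2644) ≈ 0.9044
After 'positive': P(infected) = 0.85·0.9044 / (0.85·0.9044 + 0.25·0.0956) ≈ 0.9698

0.970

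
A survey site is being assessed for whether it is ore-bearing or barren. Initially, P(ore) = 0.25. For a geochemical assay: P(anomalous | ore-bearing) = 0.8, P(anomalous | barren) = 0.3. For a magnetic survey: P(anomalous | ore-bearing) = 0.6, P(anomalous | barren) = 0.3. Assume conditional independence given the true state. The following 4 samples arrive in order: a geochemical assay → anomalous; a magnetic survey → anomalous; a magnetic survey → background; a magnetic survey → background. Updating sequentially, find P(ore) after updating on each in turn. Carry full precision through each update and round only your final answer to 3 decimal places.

0.367

After a geochemical assay='anomalous': P(ore) = 0.8·0.2500 / (0.8·0.2500 + 0.3·0.7500) ≈ 0.4706
After a magnetic survey='anomalous': P(ore) = 0.6·0.4706 / (0.6·0.4706 + 0.3·0.5294) ≈ 0.6400
After a magnetic survey='background': P(ore) = 0.4·0.6400 / (0.4·0.6400 + 0.7·0.3600) ≈ 0.5039
After a magnetic survey='background': P(ore) = 0.4·0.5039 / (0.4·0.5039 + 0.7·0.4961) ≈ 0.3673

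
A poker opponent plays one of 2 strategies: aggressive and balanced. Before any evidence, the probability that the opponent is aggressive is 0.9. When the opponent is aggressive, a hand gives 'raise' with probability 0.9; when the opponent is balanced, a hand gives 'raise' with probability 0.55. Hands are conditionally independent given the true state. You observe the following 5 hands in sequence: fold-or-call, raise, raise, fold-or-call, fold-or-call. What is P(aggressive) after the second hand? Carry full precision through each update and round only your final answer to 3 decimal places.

0.766

After 'fold-or-call': P(aggressive) = 0.1·0.9000 / (0.1·0.9000 + 0.45·0.1000) ≈ 0.6667
After 'raise': P(aggressive) = 0.9·0.6667 / (0.9·0.6667 + 0.55·0.3333) ≈ 0.7660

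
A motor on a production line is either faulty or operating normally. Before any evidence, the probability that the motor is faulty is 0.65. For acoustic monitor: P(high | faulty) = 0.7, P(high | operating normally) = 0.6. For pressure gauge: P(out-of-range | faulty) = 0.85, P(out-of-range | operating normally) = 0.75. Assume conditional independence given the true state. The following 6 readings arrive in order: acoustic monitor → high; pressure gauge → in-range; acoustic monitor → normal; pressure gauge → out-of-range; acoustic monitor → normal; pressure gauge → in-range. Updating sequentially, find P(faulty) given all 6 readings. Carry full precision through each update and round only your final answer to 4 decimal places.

After acoustic monitor='high': P(faulty) = 0.7·0.6500 / (0.7·0.6500 + 0.6·0.3500) ≈ 0.6842
After pressure gauge='in-range': P(faulty) = 0.15·0.6842 / (0.15·0.6842 + 0.25·0.3158) ≈ 0.5652
After acoustic monitor='normal': P(faulty) = 0.3·0.5652 / (0.3·0.5652 + 0.4·0.4348) ≈ 0.4937
After pressure gauge='out-of-range': P(faulty) = 0.85·0.4937 / (0.85·0.4937 + 0.75·0.5063) ≈ 0.5249
After acoustic monitor='normal': P(faulty) = 0.3·0.5249 / (0.3·0.5249 + 0.4·0.4751) ≈ 0.4532
After pressure gauge='in-range': P(faulty) = 0.15·0.4532 / (0.15·0.4532 + 0.25·0.5468) ≈ 0.3321

0.3321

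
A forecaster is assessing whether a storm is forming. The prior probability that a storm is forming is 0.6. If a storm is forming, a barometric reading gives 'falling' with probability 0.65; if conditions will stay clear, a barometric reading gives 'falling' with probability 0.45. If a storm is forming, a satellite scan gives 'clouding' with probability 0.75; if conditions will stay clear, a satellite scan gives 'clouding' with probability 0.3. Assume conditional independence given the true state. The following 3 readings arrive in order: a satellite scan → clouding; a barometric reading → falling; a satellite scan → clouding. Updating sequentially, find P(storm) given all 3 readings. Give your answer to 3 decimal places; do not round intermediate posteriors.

After a satellite scan='clouding': P(storm) = 0.75·0.6000 / (0.75·0.6000 + 0.3·0.4000) ≈ 0.7895
After a barometric reading='falling': P(storm) = 0.65·0.7895 / (0.65·0.7895 + 0.45·0.2105) ≈ 0.8442
After a satellite scan='clouding': P(storm) = 0.75·0.8442 / (0.75·0.8442 + 0.3·0.1558) ≈ 0.9312

0.931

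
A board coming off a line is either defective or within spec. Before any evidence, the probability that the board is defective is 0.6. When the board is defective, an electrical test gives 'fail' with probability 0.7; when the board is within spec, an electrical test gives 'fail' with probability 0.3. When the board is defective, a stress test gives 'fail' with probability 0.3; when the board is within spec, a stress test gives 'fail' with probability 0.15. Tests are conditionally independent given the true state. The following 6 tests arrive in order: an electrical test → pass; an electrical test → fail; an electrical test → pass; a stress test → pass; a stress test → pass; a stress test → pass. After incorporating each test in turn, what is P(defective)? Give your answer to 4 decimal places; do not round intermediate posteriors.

0.2642

After an electrical test='pass': P(defective) = 0.3·0.6000 / (0.3·0.6000 + 0.7·0.4000) ≈ 0.3913
After an electrical test='fail': P(defective) = 0.7·0.3913 / (0.7·0.3913 + 0.3·0.6087) ≈ 0.6000
After an electrical test='pass': P(defective) = 0.3·0.6000 / (0.3·0.6000 + 0.7·0.4000) ≈ 0.3913
After a stress test='pass': P(defective) = 0.7·0.3913 / (0.7·0.3913 + 0.85·0.6087) ≈ 0.3462
After a stress test='pass': P(defective) = 0.7·0.3462 / (0.7·0.3462 + 0.85·0.6538) ≈ 0.3036
After a stress test='pass': P(defective) = 0.7·0.3036 / (0.7·0.3036 + 0.85·0.6964) ≈ 0.2642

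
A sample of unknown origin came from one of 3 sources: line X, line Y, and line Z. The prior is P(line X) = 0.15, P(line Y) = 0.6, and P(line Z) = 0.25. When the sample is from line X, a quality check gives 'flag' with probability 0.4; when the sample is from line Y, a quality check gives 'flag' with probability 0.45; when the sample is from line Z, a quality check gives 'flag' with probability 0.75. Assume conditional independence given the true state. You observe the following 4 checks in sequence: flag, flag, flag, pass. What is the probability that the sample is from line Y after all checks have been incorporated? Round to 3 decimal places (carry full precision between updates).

Each posterior becomes the prior for the next update.
After 'flag': normaliser = 0.4·0.1500 + 0.45·0.6000 + 0.75·0.2500; P(line X) ≈ 0.1159, P(line Y) ≈ 0.5217, P(line Z) ≈ 0.3623
After 'flag': normaliser = 0.4·0.1159 + 0.45·0.5217 + 0.75·0.3623; P(line X) ≈ 0.0839, P(line Y) ≈ 0.4246, P(line Z) ≈ 0.4915
After 'flag': normaliser = 0.4·0.0839 + 0.45·0.4246 + 0.75·0.4915; P(line X) ≈ 0.0566, P(line Y) ≈ 0.3221, P(line Z) ≈ 0.6213
After 'pass': normaliser = 0.6·0.0566 + 0.55·0.3221 + 0.25·0.6213; P(line X) ≈ 0.0926, P(line Y) ≈ 0.4835, P(line Z) ≈ 0.4239

0.483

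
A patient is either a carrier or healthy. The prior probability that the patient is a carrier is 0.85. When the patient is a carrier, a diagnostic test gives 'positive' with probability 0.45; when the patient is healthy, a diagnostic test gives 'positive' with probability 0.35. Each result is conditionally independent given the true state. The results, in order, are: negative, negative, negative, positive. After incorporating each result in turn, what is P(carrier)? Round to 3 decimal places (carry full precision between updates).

After 'negative': P(carrier) = 0.55·0.8500 / (0.55·0.8500 + 0.65·0.1500) ≈ 0.8274
After 'negative': P(carrier) = 0.55·0.8274 / (0.55·0.8274 + 0.65·0.1726) ≈ 0.8023
After 'negative': P(carrier) = 0.55·0.8023 / (0.55·0.8023 + 0.65·0.1977) ≈ 0.7744
After 'positive': P(carrier) = 0.45·0.7744 / (0.45·0.7744 + 0.35·0.2256) ≈ 0.8153

0.815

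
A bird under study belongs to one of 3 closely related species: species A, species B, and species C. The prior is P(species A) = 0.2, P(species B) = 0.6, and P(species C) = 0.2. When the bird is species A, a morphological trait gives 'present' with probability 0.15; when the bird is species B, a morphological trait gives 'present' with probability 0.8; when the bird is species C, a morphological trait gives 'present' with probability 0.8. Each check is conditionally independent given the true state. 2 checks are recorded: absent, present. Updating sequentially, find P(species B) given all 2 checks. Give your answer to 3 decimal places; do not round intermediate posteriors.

0.625

Each posterior becomes the prior for the next update.
After 'absent': normaliser = 0.85·0.2000 + 0.2·0.6000 + 0.2·0.2000; P(species A) ≈ 0.5152, P(species B) ≈ 0.3636, P(species C) ≈ 0.1212
After 'present': normaliser = 0.15·0.5152 + 0.8·0.3636 + 0.8·0.1212; P(species A) ≈ 0.1661, P(species B) ≈ 0.6254, P(species C) ≈ 0.2085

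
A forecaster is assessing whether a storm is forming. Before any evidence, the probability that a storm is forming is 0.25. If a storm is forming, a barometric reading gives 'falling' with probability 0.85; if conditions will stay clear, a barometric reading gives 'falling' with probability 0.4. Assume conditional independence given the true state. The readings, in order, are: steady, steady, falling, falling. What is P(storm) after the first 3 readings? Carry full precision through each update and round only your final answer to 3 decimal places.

After 'steady': P(storm) = 0.15·0.2500 / (0.15·0.2500 + 0.6·0.7500) ≈ 0.0769
After 'steady': P(storm) = 0.15·0.0769 / (0.15·0.0769 + 0.6·0.9231) ≈ 0.0204
After 'falling': P(storm) = 0.85·0.0204 / (0.85·0.0204 + 0.4·0.9796) ≈ 0.0424

0.042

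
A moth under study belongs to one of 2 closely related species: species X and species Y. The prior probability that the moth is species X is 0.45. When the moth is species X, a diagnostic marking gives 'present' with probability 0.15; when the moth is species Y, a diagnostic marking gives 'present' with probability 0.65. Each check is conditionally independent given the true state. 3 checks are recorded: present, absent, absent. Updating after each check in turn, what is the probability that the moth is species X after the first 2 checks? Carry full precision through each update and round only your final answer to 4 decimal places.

0.3144

After 'present': P(species X) = 0.15·0.4500 / (0.15·0.4500 + 0.65·0.5500) ≈ 0.1588
After 'absent': P(species X) = 0.85·0.1588 / (0.85·0.1588 + 0.35·0.8412) ≈ 0.3144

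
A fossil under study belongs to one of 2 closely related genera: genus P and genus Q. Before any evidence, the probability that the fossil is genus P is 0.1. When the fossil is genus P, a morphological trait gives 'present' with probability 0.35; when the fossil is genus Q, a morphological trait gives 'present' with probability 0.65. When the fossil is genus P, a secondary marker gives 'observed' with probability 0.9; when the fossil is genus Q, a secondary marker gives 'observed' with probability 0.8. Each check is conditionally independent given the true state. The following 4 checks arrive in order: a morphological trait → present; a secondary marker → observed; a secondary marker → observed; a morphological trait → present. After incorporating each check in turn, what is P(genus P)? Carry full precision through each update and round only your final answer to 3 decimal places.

0.039

Each posterior becomes the prior for the next update.
After a morphological trait='present': P(genus P) = 0.35·0.1000 / (0.35·0.1000 + 0.65·0.9000) ≈ 0.0565
After a secondary marker='observed': P(genus P) = 0.9·0.0565 / (0.9·0.0565 + 0.8·0.9435) ≈ 0.0631
After a secondary marker='observed': P(genus P) = 0.9·0.0631 / (0.9·0.0631 + 0.8·0.9369) ≈ 0.0704
After a morphological trait='present': P(genus P) = 0.35·0.0704 / (0.35·0.0704 + 0.65·0.9296) ≈ 0.0392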